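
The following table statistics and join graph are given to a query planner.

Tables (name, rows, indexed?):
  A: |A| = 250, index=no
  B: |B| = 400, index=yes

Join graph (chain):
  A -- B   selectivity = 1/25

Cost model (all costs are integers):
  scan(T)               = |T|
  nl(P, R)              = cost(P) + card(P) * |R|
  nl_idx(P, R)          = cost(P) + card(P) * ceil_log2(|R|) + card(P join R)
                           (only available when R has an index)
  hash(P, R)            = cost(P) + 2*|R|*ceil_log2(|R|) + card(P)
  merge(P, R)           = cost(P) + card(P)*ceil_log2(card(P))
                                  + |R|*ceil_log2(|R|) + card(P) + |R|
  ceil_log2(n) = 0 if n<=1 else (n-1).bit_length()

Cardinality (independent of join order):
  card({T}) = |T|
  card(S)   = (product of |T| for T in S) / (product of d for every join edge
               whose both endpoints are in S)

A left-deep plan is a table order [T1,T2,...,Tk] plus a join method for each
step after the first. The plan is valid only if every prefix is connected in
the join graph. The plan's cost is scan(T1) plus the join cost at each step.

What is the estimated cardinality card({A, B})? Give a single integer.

4000

Tables in S: A(250), B(400)
Edges inside S: A-B(d=25)
numerator = 250 * 400 = 100000
denominator = 25 = 25
card(S) = 100000 / 25 = 4000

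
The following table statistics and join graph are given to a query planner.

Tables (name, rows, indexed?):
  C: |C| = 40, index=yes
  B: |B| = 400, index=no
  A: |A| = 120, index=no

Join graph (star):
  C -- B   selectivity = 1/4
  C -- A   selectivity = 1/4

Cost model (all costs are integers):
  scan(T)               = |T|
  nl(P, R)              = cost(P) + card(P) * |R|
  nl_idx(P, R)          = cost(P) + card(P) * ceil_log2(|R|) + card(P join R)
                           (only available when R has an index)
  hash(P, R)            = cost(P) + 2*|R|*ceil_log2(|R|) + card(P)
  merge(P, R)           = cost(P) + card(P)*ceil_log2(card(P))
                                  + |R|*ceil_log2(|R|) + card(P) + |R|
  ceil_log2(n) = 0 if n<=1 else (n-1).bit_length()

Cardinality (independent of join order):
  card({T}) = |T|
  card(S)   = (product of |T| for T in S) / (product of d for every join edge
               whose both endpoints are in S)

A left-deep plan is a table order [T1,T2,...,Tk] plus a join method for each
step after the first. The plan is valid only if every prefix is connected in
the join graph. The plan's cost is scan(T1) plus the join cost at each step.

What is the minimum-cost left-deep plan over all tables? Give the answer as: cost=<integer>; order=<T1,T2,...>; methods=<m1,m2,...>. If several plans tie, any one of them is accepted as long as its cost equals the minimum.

cost=6960; order=B,C,A; methods=hash,hash

Selinger DP (subsets sized 1..n):
  {C}: scan cost=40, card=40
  {B}: scan cost=400, card=400
  {A}: scan cost=120, card=120
  {BC}: card=4000; try (C,hash)→1280, (B,merge)→4320, (C,merge)→4680, (C,nl_idx)→6800, (B,hash)→7280, (B,nl)→16040 …(+1); best=1280 via (C,hash)
  {AC}: card=1200; try (C,hash)→720, (A,merge)→1280, (C,merge)→1360, (A,hash)→1760, (C,nl_idx)→2040, (A,nl)→4840 …(+1); best=720 via (C,hash)
  {ABC}: card=120000; try (A,hash)→6960, (B,hash)→9120, (B,merge)→19120, (A,merge)→54240, (B,nl)→480720, (A,nl)→481280; best=6960 via (A,hash)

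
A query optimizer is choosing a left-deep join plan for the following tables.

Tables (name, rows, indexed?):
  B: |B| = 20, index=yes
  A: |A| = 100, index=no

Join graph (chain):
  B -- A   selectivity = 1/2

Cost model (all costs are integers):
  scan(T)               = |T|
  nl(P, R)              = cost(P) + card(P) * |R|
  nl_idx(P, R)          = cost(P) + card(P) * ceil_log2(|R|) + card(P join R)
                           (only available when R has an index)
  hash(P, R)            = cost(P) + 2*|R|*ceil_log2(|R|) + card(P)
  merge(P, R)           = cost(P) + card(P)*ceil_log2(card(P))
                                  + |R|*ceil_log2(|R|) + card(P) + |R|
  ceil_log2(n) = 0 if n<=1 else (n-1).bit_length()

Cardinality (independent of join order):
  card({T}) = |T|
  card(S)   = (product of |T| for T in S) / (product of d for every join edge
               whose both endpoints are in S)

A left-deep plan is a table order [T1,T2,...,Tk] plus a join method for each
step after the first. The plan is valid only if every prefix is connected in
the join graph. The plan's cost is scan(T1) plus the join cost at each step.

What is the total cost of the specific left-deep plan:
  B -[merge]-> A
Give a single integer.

940

step 1: scan B: cost=20, card=20
step 2: join A via merge
    card(P join A) = 20*100/(2) = 1000
    cost = 20 + 20*5 + 100*7 + 20 + 100 = 940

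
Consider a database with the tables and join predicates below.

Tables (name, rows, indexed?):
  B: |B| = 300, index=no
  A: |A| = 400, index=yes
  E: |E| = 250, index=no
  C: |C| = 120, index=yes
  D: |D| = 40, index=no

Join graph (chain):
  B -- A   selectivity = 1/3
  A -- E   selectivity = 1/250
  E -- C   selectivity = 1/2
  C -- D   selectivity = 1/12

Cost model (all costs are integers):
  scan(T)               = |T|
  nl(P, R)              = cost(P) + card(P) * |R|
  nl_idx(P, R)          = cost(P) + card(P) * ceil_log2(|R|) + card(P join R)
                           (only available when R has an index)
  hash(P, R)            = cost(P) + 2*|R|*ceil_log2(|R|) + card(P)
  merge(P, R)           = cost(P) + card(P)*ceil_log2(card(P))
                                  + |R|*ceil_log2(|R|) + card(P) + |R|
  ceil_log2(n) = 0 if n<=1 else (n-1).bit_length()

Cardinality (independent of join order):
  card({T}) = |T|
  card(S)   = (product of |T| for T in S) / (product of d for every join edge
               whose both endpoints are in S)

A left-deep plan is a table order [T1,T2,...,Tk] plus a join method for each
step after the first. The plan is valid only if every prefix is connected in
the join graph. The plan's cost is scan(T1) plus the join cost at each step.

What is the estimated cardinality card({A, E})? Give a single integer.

400

Tables in S: A(400), E(250)
Edges inside S: A-E(d=250)
numerator = 400 * 250 = 100000
denominator = 250 = 250
card(S) = 100000 / 250 = 400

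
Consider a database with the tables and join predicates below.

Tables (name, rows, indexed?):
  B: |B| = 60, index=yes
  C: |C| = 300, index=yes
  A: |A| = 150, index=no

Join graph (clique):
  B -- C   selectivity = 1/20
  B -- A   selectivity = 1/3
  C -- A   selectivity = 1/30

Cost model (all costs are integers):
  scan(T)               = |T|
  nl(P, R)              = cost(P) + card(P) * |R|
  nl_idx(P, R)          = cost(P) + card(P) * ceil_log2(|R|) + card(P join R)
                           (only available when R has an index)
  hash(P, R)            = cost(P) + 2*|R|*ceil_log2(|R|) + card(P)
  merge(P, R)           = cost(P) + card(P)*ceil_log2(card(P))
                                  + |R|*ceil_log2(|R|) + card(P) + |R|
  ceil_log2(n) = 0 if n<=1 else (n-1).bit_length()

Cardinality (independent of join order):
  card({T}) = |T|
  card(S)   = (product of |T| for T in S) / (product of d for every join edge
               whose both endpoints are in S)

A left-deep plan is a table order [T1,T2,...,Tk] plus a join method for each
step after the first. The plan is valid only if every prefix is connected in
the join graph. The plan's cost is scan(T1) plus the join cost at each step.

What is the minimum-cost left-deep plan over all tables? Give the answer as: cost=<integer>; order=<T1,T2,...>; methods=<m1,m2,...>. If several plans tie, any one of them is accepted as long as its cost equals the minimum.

cost=4620; order=C,B,A; methods=hash,hash

Selinger DP (subsets sized 1..n):
  {B}: scan cost=60, card=60
  {C}: scan cost=300, card=300
  {A}: scan cost=150, card=150
  {BC}: card=900; try (B,hash)→1320, (C,nl_idx)→1500, (B,nl_idx)→3000, (C,merge)→3480, (B,merge)→3720, (C,hash)→5520 …(+2); best=1320 via (B,hash)
  {AB}: card=3000; try (B,hash)→1020, (A,merge)→1830, (B,merge)→1920, (A,hash)→2520, (B,nl_idx)→4050, (A,nl)→9060 …(+1); best=1020 via (B,hash)
  {AC}: card=1500; try (C,nl_idx)→3000, (A,hash)→3000, (C,merge)→4500, (A,merge)→4650, (C,hash)→5700, (C,nl)→45150 …(+1); best=3000 via (C,nl_idx)
  {ABC}: card=1500; try (A,hash)→4620, (B,hash)→5220, (C,hash)→9420, (A,merge)→12570, (B,nl_idx)→13500, (B,merge)→21420 …(+5); best=4620 via (A,hash)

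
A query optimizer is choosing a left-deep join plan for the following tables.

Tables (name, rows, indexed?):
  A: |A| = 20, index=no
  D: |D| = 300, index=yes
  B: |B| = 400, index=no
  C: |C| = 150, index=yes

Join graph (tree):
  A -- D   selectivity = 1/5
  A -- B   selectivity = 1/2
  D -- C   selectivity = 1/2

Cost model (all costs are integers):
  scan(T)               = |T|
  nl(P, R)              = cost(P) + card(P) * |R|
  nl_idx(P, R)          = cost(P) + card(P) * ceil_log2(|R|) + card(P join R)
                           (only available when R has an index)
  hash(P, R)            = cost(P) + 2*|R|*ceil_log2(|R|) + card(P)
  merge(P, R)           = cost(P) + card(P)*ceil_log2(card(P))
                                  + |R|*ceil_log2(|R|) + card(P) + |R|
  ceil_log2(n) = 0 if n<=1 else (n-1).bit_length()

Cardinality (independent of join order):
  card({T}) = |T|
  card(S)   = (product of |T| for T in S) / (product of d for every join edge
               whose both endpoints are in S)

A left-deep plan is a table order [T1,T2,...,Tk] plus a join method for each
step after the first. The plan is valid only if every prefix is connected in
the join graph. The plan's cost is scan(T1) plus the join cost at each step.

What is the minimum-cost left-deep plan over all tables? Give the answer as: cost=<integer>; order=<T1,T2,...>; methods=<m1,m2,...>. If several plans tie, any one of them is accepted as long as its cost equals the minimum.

Selinger DP (subsets sized 1..n):
  {A}: scan cost=20, card=20
  {D}: scan cost=300, card=300
  {B}: scan cost=400, card=400
  {C}: scan cost=150, card=150
  {AD}: card=1200; try (A,hash)→800, (D,nl_idx)→1400, (D,merge)→3140, (A,merge)→3420, (D,hash)→5440, (D,nl)→6020 …(+1); best=800 via (A,hash)
  {AB}: card=4000; try (A,hash)→1000, (B,merge)→4140, (A,merge)→4520, (B,hash)→7240, (B,nl)→8020, (A,nl)→8400; best=1000 via (A,hash)
  {CD}: card=22500; try (C,hash)→3000, (D,merge)→4500, (C,merge)→4650, (D,hash)→5700, (D,nl_idx)→24000, (C,nl_idx)→25200 …(+2); best=3000 via (C,hash)
  {ABD}: card=240000; try (B,hash)→9200, (D,hash)→10400, (B,merge)→19200, (D,merge)→56000, (D,nl_idx)→277000, (B,nl)→480800 …(+1); best=9200 via (B,hash)
  {ACD}: card=90000; try (C,hash)→4400, (C,merge)→16550, (A,hash)→25700, (C,nl_idx)→100400, (C,nl)→180800, (A,merge)→363120 …(+1); best=4400 via (C,hash)
  {ABCD}: card=18000000; try (B,hash)→101600, (C,hash)→251600, (B,merge)→1628400, (C,merge)→4570550, (C,nl_idx)→19929200, (B,nl)→36004400 …(+1); best=101600 via (B,hash)

cost=101600; order=D,A,C,B; methods=hash,hash,hash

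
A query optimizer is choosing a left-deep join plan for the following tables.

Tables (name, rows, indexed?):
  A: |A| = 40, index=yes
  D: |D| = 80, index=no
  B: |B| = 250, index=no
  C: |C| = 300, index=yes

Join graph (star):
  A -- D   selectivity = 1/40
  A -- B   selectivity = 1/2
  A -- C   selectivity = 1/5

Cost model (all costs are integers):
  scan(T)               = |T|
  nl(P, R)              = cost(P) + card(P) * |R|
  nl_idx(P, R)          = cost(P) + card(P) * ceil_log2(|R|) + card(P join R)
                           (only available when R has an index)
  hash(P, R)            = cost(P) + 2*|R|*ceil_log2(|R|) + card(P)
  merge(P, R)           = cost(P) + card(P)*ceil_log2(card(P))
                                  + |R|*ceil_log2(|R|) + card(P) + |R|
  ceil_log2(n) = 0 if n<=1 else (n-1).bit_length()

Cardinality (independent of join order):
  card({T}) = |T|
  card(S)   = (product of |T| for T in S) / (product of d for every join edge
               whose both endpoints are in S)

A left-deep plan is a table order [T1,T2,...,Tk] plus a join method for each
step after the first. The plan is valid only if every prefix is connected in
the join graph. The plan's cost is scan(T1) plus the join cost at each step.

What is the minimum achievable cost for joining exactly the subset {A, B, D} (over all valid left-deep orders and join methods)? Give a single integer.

Selinger DP over subsets of {A,B,D}:
  {A}: scan cost=40, card=40
  {D}: scan cost=80, card=80
  {B}: scan cost=250, card=250
  {AD}: card=80; try (A,hash)→640, (A,nl_idx)→640, (D,merge)→960, (A,merge)→1000, (D,hash)→1200, (D,nl)→3240 …(+1); best=640 via (A,hash)
  {AB}: card=5000; try (A,hash)→980, (B,merge)→2570, (A,merge)→2780, (B,hash)→4080, (A,nl_idx)→6750, (B,nl)→10040 …(+1); best=980 via (A,hash)
  {ABD}: card=10000; try (B,merge)→3530, (B,hash)→4720, (D,hash)→7100, (B,nl)→20640, (D,merge)→71620, (D,nl)→400980; best=3530 via (B,merge)

3530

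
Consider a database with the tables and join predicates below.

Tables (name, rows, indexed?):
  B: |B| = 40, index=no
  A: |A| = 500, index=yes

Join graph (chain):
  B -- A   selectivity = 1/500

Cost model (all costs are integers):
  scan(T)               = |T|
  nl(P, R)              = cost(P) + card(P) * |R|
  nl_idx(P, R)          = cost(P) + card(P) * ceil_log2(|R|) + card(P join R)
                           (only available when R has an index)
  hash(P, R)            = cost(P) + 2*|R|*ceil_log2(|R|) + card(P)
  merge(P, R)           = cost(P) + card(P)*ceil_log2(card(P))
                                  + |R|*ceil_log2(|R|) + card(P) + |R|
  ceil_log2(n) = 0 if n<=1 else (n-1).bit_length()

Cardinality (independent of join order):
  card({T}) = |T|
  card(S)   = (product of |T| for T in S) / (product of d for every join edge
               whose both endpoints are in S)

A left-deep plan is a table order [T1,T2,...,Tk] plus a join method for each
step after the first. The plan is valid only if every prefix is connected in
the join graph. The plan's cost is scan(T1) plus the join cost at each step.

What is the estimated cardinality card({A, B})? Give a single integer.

40

Tables in S: A(500), B(40)
Edges inside S: B-A(d=500)
numerator = 500 * 40 = 20000
denominator = 500 = 500
card(S) = 20000 / 500 = 40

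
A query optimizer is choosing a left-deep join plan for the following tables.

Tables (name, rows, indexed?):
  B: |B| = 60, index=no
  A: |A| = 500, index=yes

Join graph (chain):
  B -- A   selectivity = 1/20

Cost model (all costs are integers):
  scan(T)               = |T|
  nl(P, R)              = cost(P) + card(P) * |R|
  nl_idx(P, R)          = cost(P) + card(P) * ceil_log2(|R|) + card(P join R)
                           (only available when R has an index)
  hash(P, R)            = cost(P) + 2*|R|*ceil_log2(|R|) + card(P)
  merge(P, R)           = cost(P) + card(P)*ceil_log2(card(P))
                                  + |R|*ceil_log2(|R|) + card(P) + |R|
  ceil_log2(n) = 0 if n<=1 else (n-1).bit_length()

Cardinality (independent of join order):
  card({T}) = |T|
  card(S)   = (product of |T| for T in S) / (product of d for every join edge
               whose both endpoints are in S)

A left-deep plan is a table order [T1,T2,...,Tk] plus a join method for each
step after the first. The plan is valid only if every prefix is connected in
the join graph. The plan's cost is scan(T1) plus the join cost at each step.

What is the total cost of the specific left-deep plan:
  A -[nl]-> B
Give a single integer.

step 1: scan A: cost=500, card=500
step 2: join B via nl
    card(P join B) = 500*60/(20) = 1500
    cost = 500 + 500*60 = 30500

30500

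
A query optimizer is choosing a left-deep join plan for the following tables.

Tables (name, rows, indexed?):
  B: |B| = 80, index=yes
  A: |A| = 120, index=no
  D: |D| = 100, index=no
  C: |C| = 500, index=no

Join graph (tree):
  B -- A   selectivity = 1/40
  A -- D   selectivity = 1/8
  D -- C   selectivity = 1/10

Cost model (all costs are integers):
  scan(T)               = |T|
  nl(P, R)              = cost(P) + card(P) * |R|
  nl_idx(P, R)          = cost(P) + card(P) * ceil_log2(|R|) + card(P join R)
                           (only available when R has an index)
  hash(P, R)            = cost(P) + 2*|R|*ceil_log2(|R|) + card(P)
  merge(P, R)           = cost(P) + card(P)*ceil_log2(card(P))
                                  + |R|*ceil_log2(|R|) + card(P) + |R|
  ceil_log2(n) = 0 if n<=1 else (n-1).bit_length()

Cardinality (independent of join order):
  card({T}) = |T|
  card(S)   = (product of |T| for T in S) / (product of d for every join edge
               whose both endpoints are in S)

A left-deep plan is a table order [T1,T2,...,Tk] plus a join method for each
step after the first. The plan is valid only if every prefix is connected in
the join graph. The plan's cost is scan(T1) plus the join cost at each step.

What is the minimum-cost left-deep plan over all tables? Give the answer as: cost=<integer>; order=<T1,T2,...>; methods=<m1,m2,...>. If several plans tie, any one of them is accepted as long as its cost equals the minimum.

cost=14840; order=A,B,D,C; methods=nl_idx,hash,hash

Selinger DP (subsets sized 1..n):
  {B}: scan cost=80, card=80
  {A}: scan cost=120, card=120
  {D}: scan cost=100, card=100
  {C}: scan cost=500, card=500
  {AB}: card=240; try (B,nl_idx)→1200, (B,hash)→1360, (A,merge)→1680, (B,merge)→1720, (A,hash)→1840, (A,nl)→9680 …(+1); best=1200 via (B,nl_idx)
  {AD}: card=1500; try (D,hash)→1640, (A,merge)→1860, (D,merge)→1880, (A,hash)→1880, (A,nl)→12100, (D,nl)→12120; best=1640 via (D,hash)
  {CD}: card=5000; try (D,hash)→2400, (C,merge)→5900, (D,merge)→6300, (C,hash)→9200, (C,nl)→50100, (D,nl)→50500; best=2400 via (D,hash)
  {ABD}: card=3000; try (D,hash)→2840, (D,merge)→4160, (B,hash)→4260, (B,nl_idx)→15140, (B,merge)→20280, (D,nl)→25200 …(+1); best=2840 via (D,hash)
  {ACD}: card=75000; try (A,hash)→9080, (C,hash)→12140, (C,merge)→24640, (A,merge)→73360, (A,nl)→602400, (C,nl)→751640; best=9080 via (A,hash)
  {ABCD}: card=150000; try (C,hash)→14840, (C,merge)→46840, (B,hash)→85200, (B,nl_idx)→684080, (B,merge)→1359720, (C,nl)→1502840 …(+1); best=14840 via (C,hash)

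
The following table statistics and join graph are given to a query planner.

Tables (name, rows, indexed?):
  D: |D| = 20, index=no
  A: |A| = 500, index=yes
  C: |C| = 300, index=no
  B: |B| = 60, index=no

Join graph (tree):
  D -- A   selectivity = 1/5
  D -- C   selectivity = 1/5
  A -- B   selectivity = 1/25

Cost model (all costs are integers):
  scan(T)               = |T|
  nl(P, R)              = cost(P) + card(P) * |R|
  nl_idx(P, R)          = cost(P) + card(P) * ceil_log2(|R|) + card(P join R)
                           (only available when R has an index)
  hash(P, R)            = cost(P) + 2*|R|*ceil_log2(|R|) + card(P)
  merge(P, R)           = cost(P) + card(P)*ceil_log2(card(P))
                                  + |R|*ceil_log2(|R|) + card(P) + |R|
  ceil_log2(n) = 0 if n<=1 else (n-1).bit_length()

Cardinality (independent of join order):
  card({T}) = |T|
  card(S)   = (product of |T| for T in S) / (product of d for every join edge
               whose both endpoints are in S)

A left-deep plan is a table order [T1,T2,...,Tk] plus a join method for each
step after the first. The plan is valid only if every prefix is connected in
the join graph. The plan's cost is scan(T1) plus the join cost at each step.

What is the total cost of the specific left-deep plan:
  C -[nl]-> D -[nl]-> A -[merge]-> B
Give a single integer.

step 1: scan C: cost=300, card=300
step 2: join D via nl
    card(P join D) = 300*20/(5) = 1200
    cost = 300 + 300*20 = 6300
step 3: join A via nl
    card(P join A) = 1200*500/(5) = 120000
    cost = 6300 + 1200*500 = 606300
step 4: join B via merge
    card(P join B) = 120000*60/(25) = 288000
    cost = 606300 + 120000*17 + 60*6 + 120000 + 60 = 2766720

2766720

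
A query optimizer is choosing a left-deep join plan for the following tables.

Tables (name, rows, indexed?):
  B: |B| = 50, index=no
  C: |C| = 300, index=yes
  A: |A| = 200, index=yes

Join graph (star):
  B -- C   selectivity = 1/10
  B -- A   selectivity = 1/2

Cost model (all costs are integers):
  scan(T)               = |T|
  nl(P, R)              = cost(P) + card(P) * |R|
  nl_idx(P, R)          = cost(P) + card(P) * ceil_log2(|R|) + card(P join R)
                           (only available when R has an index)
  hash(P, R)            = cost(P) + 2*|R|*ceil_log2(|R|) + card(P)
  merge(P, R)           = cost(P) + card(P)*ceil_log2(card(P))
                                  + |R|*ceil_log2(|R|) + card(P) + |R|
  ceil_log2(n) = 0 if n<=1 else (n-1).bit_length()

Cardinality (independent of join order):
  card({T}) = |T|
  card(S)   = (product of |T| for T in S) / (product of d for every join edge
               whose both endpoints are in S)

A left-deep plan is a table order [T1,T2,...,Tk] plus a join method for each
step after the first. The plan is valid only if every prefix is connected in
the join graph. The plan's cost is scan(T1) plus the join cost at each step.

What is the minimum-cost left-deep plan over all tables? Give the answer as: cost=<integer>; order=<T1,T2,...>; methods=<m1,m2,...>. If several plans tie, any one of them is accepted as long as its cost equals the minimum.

Selinger DP (subsets sized 1..n):
  {B}: scan cost=50, card=50
  {C}: scan cost=300, card=300
  {A}: scan cost=200, card=200
  {BC}: card=1500; try (B,hash)→1200, (C,nl_idx)→2000, (C,merge)→3400, (B,merge)→3650, (C,hash)→5500, (C,nl)→15050 …(+1); best=1200 via (B,hash)
  {AB}: card=5000; try (B,hash)→1000, (A,merge)→2200, (B,merge)→2350, (A,hash)→3300, (A,nl_idx)→5450, (A,nl)→10050 …(+1); best=1000 via (B,hash)
  {ABC}: card=150000; try (A,hash)→5900, (C,hash)→11400, (A,merge)→21000, (C,merge)→74000, (A,nl_idx)→163200, (C,nl_idx)→196000 …(+2); best=5900 via (A,hash)

cost=5900; order=C,B,A; methods=hash,hash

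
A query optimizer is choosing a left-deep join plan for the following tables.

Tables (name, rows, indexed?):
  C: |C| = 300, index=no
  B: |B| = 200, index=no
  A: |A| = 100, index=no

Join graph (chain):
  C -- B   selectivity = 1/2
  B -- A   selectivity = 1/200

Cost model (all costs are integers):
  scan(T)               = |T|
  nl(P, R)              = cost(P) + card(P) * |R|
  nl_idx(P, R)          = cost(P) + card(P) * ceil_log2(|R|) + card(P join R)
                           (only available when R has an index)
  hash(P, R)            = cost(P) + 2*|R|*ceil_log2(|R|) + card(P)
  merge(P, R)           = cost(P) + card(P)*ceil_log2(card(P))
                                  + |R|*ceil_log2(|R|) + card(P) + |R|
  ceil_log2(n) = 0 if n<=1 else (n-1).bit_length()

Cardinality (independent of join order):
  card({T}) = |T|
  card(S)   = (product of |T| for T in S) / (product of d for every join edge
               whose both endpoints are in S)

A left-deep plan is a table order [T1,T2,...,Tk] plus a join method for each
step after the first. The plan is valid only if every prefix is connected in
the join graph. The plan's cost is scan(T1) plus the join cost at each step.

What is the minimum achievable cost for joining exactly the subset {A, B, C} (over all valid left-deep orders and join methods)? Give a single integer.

5600

Selinger DP over subsets of {A,B,C}:
  {C}: scan cost=300, card=300
  {B}: scan cost=200, card=200
  {A}: scan cost=100, card=100
  {BC}: card=30000; try (B,hash)→3800, (C,merge)→5000, (B,merge)→5100, (C,hash)→5800, (C,nl)→60200, (B,nl)→60300; best=3800 via (B,hash)
  {AB}: card=100; try (A,hash)→1800, (B,merge)→2700, (A,merge)→2800, (B,hash)→3400, (B,nl)→20100, (A,nl)→20200; best=1800 via (A,hash)
  {ABC}: card=15000; try (C,merge)→5600, (C,hash)→7300, (C,nl)→31800, (A,hash)→35200, (A,merge)→484600, (A,nl)→3003800; best=5600 via (C,merge)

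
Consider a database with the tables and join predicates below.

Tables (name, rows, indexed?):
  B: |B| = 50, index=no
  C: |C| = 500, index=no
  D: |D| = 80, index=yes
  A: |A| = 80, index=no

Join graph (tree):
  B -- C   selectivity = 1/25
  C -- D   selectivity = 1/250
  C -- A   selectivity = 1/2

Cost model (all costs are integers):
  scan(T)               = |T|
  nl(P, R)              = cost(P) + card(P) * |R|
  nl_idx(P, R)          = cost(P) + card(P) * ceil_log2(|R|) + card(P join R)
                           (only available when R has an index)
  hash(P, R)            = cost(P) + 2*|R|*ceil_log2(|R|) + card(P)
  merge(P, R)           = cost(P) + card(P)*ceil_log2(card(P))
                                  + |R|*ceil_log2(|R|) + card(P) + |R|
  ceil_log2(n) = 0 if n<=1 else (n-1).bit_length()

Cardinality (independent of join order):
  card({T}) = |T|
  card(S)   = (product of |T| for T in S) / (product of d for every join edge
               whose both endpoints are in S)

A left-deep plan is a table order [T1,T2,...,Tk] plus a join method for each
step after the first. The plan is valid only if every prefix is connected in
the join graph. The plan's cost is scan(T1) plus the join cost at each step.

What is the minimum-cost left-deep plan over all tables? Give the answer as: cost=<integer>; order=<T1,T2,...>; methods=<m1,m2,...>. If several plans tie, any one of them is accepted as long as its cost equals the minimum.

cost=4320; order=C,D,B,A; methods=hash,hash,hash

Selinger DP (subsets sized 1..n):
  {B}: scan cost=50, card=50
  {C}: scan cost=500, card=500
  {D}: scan cost=80, card=80
  {A}: scan cost=80, card=80
  {BC}: card=1000; try (B,hash)→1600, (C,merge)→5400, (B,merge)→5850, (C,hash)→9100, (C,nl)→25050, (B,nl)→25500; best=1600 via (B,hash)
  {CD}: card=160; try (D,hash)→2120, (D,nl_idx)→4160, (C,merge)→5720, (D,merge)→6140, (C,hash)→9160, (C,nl)→40080 …(+1); best=2120 via (D,hash)
  {AC}: card=20000; try (A,hash)→2120, (C,merge)→5720, (A,merge)→6140, (C,hash)→9160, (C,nl)→40080, (A,nl)→40500; best=2120 via (A,hash)
  {BCD}: card=320; try (B,hash)→2880, (D,hash)→3720, (B,merge)→3910, (D,nl_idx)→8920, (B,nl)→10120, (D,merge)→13240 …(+1); best=2880 via (B,hash)
  {ABC}: card=40000; try (A,hash)→3720, (A,merge)→13240, (B,hash)→22720, (A,nl)→81600, (B,merge)→322470, (B,nl)→1002120; best=3720 via (A,hash)
  {ACD}: card=6400; try (A,hash)→3400, (A,merge)→4200, (A,nl)→14920, (D,hash)→23240, (D,nl_idx)→148520, (D,merge)→322760 …(+1); best=3400 via (A,hash)
  {ABCD}: card=12800; try (A,hash)→4320, (A,merge)→6720, (B,hash)→10400, (A,nl)→28480, (D,hash)→44840, (B,merge)→93350 …(+4); best=4320 via (A,hash)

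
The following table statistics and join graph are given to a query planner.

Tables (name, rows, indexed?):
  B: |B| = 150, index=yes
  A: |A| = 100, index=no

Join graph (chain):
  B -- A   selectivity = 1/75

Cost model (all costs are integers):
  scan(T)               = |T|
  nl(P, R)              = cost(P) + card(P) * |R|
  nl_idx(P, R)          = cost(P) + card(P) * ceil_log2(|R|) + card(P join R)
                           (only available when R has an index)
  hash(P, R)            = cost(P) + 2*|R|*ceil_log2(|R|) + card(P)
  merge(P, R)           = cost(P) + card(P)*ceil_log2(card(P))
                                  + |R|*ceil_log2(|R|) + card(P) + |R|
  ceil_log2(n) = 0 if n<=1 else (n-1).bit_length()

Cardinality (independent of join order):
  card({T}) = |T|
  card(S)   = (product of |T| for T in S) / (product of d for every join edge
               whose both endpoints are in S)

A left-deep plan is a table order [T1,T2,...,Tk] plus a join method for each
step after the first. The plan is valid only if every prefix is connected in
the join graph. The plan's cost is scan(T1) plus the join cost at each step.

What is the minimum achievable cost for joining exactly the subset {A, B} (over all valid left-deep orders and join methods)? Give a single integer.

Selinger DP over subsets of {A,B}:
  {B}: scan cost=150, card=150
  {A}: scan cost=100, card=100
  {AB}: card=200; try (B,nl_idx)→1100, (A,hash)→1700, (B,merge)→2250, (A,merge)→2300, (B,hash)→2600, (B,nl)→15100 …(+1); best=1100 via (B,nl_idx)

1100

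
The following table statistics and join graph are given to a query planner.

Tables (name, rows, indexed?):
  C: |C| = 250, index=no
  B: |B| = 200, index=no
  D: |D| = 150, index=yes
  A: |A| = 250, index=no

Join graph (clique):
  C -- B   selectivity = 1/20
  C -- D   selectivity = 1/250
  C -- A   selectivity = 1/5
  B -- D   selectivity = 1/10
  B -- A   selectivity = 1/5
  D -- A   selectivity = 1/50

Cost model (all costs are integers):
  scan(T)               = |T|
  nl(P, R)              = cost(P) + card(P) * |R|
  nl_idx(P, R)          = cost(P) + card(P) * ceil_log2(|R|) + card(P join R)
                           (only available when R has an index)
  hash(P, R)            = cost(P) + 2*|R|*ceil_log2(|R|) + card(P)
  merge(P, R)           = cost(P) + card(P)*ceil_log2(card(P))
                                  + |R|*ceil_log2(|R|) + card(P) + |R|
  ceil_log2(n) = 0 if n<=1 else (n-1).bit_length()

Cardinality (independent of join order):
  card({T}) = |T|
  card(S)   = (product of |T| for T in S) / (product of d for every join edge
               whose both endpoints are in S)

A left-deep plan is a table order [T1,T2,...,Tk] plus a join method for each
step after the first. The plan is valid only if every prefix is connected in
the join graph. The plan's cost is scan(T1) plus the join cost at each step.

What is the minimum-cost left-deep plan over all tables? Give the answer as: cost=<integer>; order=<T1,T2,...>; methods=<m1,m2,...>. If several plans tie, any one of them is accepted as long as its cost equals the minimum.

cost=9150; order=C,D,A,B; methods=nl_idx,merge,merge

Selinger DP (subsets sized 1..n):
  {C}: scan cost=250, card=250
  {B}: scan cost=200, card=200
  {D}: scan cost=150, card=150
  {A}: scan cost=250, card=250
  {BC}: card=2500; try (B,hash)→3700, (C,merge)→4250, (B,merge)→4300, (C,hash)→4400, (C,nl)→50200, (B,nl)→50250; best=3700 via (B,hash)
  {CD}: card=150; try (D,nl_idx)→2400, (D,hash)→2900, (C,merge)→3750, (D,merge)→3850, (C,hash)→4300, (C,nl)→37650 …(+1); best=2400 via (D,nl_idx)
  {AC}: card=12500; try (C,hash)→4500, (A,hash)→4500, (C,merge)→4750, (A,merge)→4750, (C,nl)→62750, (A,nl)→62750; best=4500 via (C,hash)
  {BD}: card=3000; try (D,hash)→2800, (B,merge)→3300, (D,merge)→3350, (B,hash)→3500, (D,nl_idx)→4800, (B,nl)→30150 …(+1); best=2800 via (D,hash)
  {AB}: card=10000; try (B,hash)→3700, (A,merge)→4250, (B,merge)→4300, (A,hash)→4400, (A,nl)→50200, (B,nl)→50250; best=3700 via (B,hash)
  {AD}: card=750; try (D,hash)→2900, (D,nl_idx)→3000, (A,merge)→3750, (D,merge)→3850, (A,hash)→4300, (A,nl)→37650 …(+1); best=2900 via (D,hash)
  {BCD}: card=150; try (B,merge)→5550, (B,hash)→5750, (D,hash)→8600, (C,hash)→9800, (D,nl_idx)→23850, (B,nl)→32400 …(+4); best=5550 via (B,merge)
  {ABC}: card=25000; try (A,hash)→10200, (C,hash)→17700, (B,hash)→20200, (A,merge)→38450, (C,merge)→155950, (B,merge)→193800 …(+3); best=10200 via (A,hash)
  {ACD}: card=150; try (A,merge)→6000, (A,hash)→6550, (C,hash)→7650, (C,merge)→13400, (D,hash)→19400, (A,nl)→39900 …(+4); best=6000 via (A,merge)
  {ABD}: card=3000; try (B,hash)→6850, (A,hash)→9800, (B,merge)→12950, (D,hash)→16100, (A,merge)→44050, (D,nl_idx)→86700 …(+4); best=6850 via (B,hash)
  {ABCD}: card=30; try (B,merge)→9150, (A,merge)→9150, (B,hash)→9350, (A,hash)→9700, (C,hash)→13850, (B,nl)→36000 …(+7); best=9150 via (B,merge)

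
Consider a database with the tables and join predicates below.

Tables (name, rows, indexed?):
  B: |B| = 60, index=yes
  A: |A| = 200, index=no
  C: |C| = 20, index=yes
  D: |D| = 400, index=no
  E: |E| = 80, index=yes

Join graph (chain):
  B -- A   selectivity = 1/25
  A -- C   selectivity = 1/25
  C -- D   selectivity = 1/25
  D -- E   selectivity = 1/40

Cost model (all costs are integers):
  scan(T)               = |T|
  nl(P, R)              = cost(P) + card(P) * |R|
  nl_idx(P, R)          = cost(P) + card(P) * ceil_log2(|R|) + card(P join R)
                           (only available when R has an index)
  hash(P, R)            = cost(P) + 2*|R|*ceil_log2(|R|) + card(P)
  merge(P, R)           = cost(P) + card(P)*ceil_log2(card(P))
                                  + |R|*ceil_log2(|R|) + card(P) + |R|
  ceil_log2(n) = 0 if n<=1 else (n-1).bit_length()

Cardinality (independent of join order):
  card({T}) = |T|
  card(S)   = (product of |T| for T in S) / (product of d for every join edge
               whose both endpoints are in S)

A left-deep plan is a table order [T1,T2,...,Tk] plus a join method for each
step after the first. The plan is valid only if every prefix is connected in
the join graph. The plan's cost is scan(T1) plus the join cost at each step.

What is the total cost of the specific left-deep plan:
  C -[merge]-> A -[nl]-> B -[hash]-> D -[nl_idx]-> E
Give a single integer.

step 1: scan C: cost=20, card=20
step 2: join A via merge
    card(P join A) = 20*200/(25) = 160
    cost = 20 + 20*5 + 200*8 + 20 + 200 = 1940
step 3: join B via nl
    card(P join B) = 160*60/(25) = 384
    cost = 1940 + 160*60 = 11540
step 4: join D via hash
    card(P join D) = 384*400/(25) = 6144
    cost = 11540 + 2*400*9 + 384 = 19124
step 5: join E via nl_idx
    card(P join E) = 6144*80/(40) = 12288
    cost = 19124 + 6144*7 + 12288 = 74420

74420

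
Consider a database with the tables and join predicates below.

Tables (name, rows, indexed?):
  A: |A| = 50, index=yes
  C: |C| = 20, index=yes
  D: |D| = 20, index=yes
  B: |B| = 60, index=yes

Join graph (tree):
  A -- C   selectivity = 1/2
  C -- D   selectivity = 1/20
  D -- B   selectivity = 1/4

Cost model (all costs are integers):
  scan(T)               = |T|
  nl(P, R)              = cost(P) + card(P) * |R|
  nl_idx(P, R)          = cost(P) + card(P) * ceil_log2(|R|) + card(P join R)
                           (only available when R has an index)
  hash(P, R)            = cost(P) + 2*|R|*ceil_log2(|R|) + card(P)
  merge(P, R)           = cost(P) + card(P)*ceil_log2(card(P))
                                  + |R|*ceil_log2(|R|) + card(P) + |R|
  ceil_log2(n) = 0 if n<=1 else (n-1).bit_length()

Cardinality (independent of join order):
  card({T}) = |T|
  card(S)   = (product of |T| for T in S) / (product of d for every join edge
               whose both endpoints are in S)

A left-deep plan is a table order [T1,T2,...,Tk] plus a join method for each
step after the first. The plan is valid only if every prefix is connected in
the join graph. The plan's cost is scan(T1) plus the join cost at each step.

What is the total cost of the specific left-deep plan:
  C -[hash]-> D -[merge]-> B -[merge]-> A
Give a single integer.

step 1: scan C: cost=20, card=20
step 2: join D via hash
    card(P join D) = 20*20/(20) = 20
    cost = 20 + 2*20*5 + 20 = 240
step 3: join B via merge
    card(P join B) = 20*60/(4) = 300
    cost = 240 + 20*5 + 60*6 + 20 + 60 = 780
step 4: join A via merge
    card(P join A) = 300*50/(2) = 7500
    cost = 780 + 300*9 + 50*6 + 300 + 50 = 4130

4130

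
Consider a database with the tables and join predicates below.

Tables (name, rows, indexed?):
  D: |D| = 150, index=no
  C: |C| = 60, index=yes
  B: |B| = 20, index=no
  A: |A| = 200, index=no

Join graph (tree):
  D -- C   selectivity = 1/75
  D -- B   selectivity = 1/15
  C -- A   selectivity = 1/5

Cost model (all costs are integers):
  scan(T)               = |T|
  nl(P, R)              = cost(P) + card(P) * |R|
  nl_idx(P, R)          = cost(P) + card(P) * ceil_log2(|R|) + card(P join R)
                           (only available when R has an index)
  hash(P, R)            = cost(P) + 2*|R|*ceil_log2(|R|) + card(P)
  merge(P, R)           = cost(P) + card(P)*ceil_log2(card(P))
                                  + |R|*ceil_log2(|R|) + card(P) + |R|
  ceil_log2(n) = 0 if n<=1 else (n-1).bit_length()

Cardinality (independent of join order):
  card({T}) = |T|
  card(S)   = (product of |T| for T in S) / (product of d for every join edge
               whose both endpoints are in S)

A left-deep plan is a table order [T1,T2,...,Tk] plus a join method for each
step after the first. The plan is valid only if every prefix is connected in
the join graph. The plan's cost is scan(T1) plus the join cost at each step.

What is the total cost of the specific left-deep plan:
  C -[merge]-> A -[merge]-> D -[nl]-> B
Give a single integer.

130830

step 1: scan C: cost=60, card=60
step 2: join A via merge
    card(P join A) = 60*200/(5) = 2400
    cost = 60 + 60*6 + 200*8 + 60 + 200 = 2280
step 3: join D via merge
    card(P join D) = 2400*150/(75) = 4800
    cost = 2280 + 2400*12 + 150*8 + 2400 + 150 = 34830
step 4: join B via nl
    card(P join B) = 4800*20/(15) = 6400
    cost = 34830 + 4800*20 = 130830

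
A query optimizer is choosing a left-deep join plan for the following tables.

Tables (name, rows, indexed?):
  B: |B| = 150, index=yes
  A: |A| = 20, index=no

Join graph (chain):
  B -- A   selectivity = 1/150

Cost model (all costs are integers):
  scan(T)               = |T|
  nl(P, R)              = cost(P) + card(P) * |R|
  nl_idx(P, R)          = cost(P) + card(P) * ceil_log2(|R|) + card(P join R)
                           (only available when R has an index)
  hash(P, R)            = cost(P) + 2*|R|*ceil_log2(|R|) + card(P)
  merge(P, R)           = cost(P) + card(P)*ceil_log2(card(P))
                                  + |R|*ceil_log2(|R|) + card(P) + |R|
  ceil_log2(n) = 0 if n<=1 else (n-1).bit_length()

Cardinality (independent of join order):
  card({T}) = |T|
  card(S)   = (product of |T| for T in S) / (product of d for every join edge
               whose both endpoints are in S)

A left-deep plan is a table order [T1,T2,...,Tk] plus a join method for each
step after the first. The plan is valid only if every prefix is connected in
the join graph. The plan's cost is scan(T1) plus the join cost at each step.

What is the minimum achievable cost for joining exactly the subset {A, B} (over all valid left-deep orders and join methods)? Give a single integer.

Selinger DP over subsets of {A,B}:
  {B}: scan cost=150, card=150
  {A}: scan cost=20, card=20
  {AB}: card=20; try (B,nl_idx)→200, (A,hash)→500, (B,merge)→1490, (A,merge)→1620, (B,hash)→2440, (B,nl)→3020 …(+1); best=200 via (B,nl_idx)

200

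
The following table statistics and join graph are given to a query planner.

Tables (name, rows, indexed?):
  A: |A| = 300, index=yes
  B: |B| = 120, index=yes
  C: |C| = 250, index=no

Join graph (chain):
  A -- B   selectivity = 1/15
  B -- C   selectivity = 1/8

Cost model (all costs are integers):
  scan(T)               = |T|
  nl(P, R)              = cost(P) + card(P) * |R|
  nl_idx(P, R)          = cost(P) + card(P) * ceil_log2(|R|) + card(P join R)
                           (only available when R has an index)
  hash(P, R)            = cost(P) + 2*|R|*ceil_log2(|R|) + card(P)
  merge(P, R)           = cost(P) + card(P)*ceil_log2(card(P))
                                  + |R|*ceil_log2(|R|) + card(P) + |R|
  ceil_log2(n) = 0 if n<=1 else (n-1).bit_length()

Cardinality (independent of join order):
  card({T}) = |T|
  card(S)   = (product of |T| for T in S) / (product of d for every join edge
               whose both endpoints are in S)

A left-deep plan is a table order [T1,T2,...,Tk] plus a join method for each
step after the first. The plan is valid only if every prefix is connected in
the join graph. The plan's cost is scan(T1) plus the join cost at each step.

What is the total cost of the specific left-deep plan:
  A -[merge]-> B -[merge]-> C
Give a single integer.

step 1: scan A: cost=300, card=300
step 2: join B via merge
    card(P join B) = 300*120/(15) = 2400
    cost = 300 + 300*9 + 120*7 + 300 + 120 = 4260
step 3: join C via merge
    card(P join C) = 2400*250/(8) = 75000
    cost = 4260 + 2400*12 + 250*8 + 2400 + 250 = 37710

37710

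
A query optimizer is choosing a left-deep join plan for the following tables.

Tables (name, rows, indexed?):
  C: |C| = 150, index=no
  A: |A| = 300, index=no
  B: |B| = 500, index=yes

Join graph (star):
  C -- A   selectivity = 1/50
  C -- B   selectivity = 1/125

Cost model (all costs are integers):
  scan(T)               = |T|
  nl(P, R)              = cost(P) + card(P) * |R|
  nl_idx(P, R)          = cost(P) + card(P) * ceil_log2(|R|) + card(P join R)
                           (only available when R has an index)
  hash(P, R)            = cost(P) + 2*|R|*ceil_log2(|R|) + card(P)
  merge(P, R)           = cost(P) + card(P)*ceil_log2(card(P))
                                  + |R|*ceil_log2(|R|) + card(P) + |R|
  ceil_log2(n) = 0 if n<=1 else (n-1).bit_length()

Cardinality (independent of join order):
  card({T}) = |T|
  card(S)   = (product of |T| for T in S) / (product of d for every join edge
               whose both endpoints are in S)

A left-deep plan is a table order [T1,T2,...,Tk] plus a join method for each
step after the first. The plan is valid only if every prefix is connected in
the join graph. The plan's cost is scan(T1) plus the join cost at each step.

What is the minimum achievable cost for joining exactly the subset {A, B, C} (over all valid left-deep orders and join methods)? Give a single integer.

8100

Selinger DP over subsets of {A,B,C}:
  {C}: scan cost=150, card=150
  {A}: scan cost=300, card=300
  {B}: scan cost=500, card=500
  {AC}: card=900; try (C,hash)→3000, (A,merge)→4500, (C,merge)→4650, (A,hash)→5700, (A,nl)→45150, (C,nl)→45300; best=3000 via (C,hash)
  {BC}: card=600; try (B,nl_idx)→2100, (C,hash)→3400, (B,merge)→6500, (C,merge)→6850, (B,hash)→9300, (B,nl)→75150 …(+1); best=2100 via (B,nl_idx)
  {ABC}: card=3600; try (A,hash)→8100, (A,merge)→11700, (B,hash)→12900, (B,nl_idx)→14700, (B,merge)→17900, (A,nl)→182100 …(+1); best=8100 via (A,hash)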